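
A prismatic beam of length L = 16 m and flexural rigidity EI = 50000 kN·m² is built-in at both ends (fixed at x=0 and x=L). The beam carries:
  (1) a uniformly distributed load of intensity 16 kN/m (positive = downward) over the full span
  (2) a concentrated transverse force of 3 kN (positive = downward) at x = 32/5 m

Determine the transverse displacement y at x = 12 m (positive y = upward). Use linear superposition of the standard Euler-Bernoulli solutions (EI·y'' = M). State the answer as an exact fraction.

Load 1 — uniform load w=16 kN/m over full span:
  y_1 = -wx²(L-x)²/(24EI) = -16·12²·(16-12)²/(24·50000) = -96/3125 m
Load 2 — point force P=3 kN at a=32/5 m (b=L-a=48/5):
  y_2 = -Pa²(L-x)²(3bL-(3b+a)(L-x))/(6L³EI)  [x>a] = -3·(32/5)²·(16-12)²·(3·(48/5)·16-(3·(48/5)+(32/5))·(16-12))/(6·16³·50000) = -8/15625 m
Superposition: y = Σ y_i = -488/15625 m ≈ -0.031232 m

y(12) = -488/15625 m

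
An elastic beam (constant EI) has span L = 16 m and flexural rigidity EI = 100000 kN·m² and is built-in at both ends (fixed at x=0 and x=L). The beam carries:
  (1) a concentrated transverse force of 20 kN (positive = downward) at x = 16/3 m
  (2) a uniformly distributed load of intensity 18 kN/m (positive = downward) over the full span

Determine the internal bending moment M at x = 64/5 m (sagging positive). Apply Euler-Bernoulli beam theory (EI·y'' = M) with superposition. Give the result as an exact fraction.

M(64/5) = -5056/225 kN·m

Load 1 — point force P=20 kN at a=16/3 m (b=L-a=32/3):
  M_1 = Pa²(a+3b)(L-x)/L³ - Pa²b/L²  [x>a] = 20·(16/3)²·((16/3)+3·(32/3))·(16-(64/5))/16³ - 20·(16/3)²·(32/3)/16² = -64/9 kN·m
Load 2 — uniform load w=18 kN/m over full span:
  M_2 = wLx/2 - wL²/12 - wx²/2 = 18·16·(64/5)/2 - 18·16²/12 - 18·(64/5)²/2 = -384/25 kN·m
Superposition: M = Σ M_i = -5056/225 kN·m ≈ -22.471111 kN·m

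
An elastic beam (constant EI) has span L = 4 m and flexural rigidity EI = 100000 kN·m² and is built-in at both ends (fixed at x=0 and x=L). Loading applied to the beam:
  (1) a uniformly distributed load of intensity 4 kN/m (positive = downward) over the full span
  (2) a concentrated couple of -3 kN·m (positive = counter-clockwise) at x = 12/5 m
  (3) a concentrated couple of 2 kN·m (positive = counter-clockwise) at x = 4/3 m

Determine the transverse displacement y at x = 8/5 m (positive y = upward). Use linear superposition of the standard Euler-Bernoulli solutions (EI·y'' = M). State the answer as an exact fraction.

y(8/5) = -309/19531250 m

Load 1 — uniform load w=4 kN/m over full span:
  y_1 = -wx²(L-x)²/(24EI) = -4·(8/5)²·(4-(8/5))²/(24·100000) = -48/1953125 m
Load 2 — applied couple M₀=-3 kN·m at a=12/5 m (b=L-a=8/5):
  y_2 = (R_Ax³/6 - M_Ax²/2)/EI  [x≤a] with R_A=-27/25, M_A=-24/25 = ((-27/25)·(8/5)³/6 - (-24/25)·(8/5)²/2)/100000 = 48/9765625 m
Load 3 — applied couple M₀=2 kN·m at a=4/3 m (b=L-a=8/3):
  y_3 = (R_Ax³/6 - M_Ax²/2 - M₀(x-a)²/2)/EI  [x>a] with R_A=2/3, M_A=0 = ((2/3)·(8/5)³/6 - 0·(8/5)²/2 - 2·((8/5)-(4/3))²/2)/100000 = 3/781250 m
Superposition: y = Σ y_i = -309/19531250 m ≈ -0.000016 m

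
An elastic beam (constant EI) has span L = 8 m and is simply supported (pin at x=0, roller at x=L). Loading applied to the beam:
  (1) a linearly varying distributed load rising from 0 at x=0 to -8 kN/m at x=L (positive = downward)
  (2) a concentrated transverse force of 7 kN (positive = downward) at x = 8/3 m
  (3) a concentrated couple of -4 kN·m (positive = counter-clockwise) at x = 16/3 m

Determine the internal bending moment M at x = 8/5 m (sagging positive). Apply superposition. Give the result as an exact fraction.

M(8/5) = -3644/375 kN·m

Load 1 — triangular load w₀=-8 kN/m (0→w₀ over full span):
  M_1 = w₀Lx/6 - w₀x³/(6L) = (-8)·8·(8/5)/6 - (-8)·(8/5)³/(6·8) = -2048/125 kN·m
Load 2 — point force P=7 kN at a=8/3 m (b=L-a=16/3):
  M_2 = Pbx/L  [x≤a] = 7·(16/3)·(8/5)/8 = 112/15 kN·m
Load 3 — applied couple M₀=-4 kN·m at a=16/3 m (b=L-a=8/3):
  M_3 = M₀x/L  [x≤a] = (-4)·(8/5)/8 = -4/5 kN·m
Superposition: M = Σ M_i = -3644/375 kN·m ≈ -9.717333 kN·m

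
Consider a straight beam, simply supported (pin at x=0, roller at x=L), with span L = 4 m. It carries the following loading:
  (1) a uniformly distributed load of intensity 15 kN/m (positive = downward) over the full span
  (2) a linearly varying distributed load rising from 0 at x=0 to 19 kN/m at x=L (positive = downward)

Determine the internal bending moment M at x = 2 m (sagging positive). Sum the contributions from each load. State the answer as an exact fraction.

M(2) = 49 kN·m

Load 1 — uniform load w=15 kN/m over full span:
  M_1 = wx(L-x)/2 = 15·2·(4-2)/2 = 30 kN·m
Load 2 — triangular load w₀=19 kN/m (0→w₀ over full span):
  M_2 = w₀Lx/6 - w₀x³/(6L) = 19·4·2/6 - 19·2³/(6·4) = 19 kN·m
Superposition: M = Σ M_i = 49 kN·m ≈ 49.000000 kN·m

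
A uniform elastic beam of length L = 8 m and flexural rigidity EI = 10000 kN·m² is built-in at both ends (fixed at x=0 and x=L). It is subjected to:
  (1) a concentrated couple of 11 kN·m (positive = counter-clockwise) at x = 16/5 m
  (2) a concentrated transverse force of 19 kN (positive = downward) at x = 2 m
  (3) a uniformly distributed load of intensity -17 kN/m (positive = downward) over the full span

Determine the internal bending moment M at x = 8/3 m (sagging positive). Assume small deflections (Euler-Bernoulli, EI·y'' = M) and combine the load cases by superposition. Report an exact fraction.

M(8/3) = -31597/1800 kN·m

Load 1 — applied couple M₀=11 kN·m at a=16/5 m (b=L-a=24/5):
  M_1 = R_Ax - M_A  [x≤a] with R_A=99/50, M_A=33/25 = (99/50)·(8/3) - (33/25) = 99/25 kN·m
Load 2 — point force P=19 kN at a=2 m (b=L-a=6):
  M_2 = Pa²(a+3b)(L-x)/L³ - Pa²b/L²  [x>a] = 19·2²·(2+3·6)·(8-(8/3))/8³ - 19·2²·6/8² = 209/24 kN·m
Load 3 — uniform load w=-17 kN/m over full span:
  M_3 = wLx/2 - wL²/12 - wx²/2 = (-17)·8·(8/3)/2 - (-17)·8²/12 - (-17)·(8/3)²/2 = -272/9 kN·m
Superposition: M = Σ M_i = -31597/1800 kN·m ≈ -17.553889 kN·m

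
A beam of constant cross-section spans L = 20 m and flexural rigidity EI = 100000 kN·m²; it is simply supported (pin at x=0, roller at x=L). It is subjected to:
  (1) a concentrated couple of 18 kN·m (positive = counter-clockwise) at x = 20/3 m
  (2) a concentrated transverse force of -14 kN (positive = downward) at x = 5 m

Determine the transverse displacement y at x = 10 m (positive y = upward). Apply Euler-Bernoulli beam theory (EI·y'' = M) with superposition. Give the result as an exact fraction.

Load 1 — applied couple M₀=18 kN·m at a=20/3 m (b=L-a=40/3):
  y_1 = (M₀x³/(6L)-M₀(x-a)²/2+C₁x)/EI  [x>a] with C₁=M₀(3b²-L²)/(6L)=20 = (18·10³/(6·20)-18·(10-(20/3))²/2+20·10)/100000 = 1/400 m
Load 2 — point force P=-14 kN at a=5 m (b=L-a=15):
  y_2 = -Pa(L-x)(2Lx-a²-x²)/(6LEI)  [x>a] = -(-14)·5·(20-10)·(2·20·10-5²-10²)/(6·20·100000) = 77/4800 m
Superposition: y = Σ y_i = 89/4800 m ≈ 0.018542 m

y(10) = 89/4800 m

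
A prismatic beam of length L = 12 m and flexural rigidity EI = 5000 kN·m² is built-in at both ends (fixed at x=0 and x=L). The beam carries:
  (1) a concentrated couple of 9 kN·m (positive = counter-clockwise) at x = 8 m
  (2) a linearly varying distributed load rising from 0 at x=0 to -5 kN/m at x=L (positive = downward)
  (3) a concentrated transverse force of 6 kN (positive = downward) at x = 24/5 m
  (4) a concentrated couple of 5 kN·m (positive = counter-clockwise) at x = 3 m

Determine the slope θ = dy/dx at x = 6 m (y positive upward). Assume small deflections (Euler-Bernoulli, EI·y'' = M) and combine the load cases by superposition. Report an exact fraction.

Load 1 — applied couple M₀=9 kN·m at a=8 m (b=L-a=4):
  θ_1 = (R_Ax²/2 - M_Ax)/EI  [x≤a] with R_A=1, M_A=3 = (1·6²/2 - 3·6)/5000 = 0 rad
Load 2 — triangular load w₀=-5 kN/m (0→w₀ over full span):
  θ_2 = -w₀(2x(L-x)(L-2x)(x+2L)+x²(L-x)²)/(120LEI) = -(-5)·(2·6·(12-6)·(12-2·6)·(6+2·12)+6²·(12-6)²)/(120·12·5000) = 9/10000 rad
Load 3 — point force P=6 kN at a=24/5 m (b=L-a=36/5):
  θ_3 = Pa²(L-x)(2bL-(3b+a)(L-x))/(2L³EI)  [x>a] = 6·(24/5)²·(12-6)·(2·(36/5)·12-(3·(36/5)+(24/5))·(12-6))/(2·12³·5000) = 54/78125 rad
Load 4 — applied couple M₀=5 kN·m at a=3 m (b=L-a=9):
  θ_4 = (R_Ax²/2 - M_Ax - M₀(x-a))/EI  [x>a] with R_A=15/32, M_A=-15/16 = ((15/32)·6²/2 - (-15/16)·6 - 5·(6-3))/5000 = -3/16000 rad
Superposition: θ = Σ θ_i = 14037/10000000 rad ≈ 0.001404 rad

θ(6) = 14037/10000000 rad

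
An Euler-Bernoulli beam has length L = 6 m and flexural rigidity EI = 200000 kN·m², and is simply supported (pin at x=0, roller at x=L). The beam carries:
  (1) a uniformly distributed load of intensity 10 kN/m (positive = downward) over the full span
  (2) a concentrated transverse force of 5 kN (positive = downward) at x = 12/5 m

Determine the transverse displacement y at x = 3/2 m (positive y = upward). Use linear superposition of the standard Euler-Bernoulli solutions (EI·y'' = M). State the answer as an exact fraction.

y(3/2) = -217323/320000000 m

Load 1 — uniform load w=10 kN/m over full span:
  y_1 = -wx(L³-2Lx²+x³)/(24EI) = -10·(3/2)·(6³-2·6·(3/2)²+(3/2)³)/(24·200000) = -1539/2560000 m
Load 2 — point force P=5 kN at a=12/5 m (b=L-a=18/5):
  y_2 = -Pbx(L²-b²-x²)/(6LEI)  [x≤a] = -5·(18/5)·(3/2)·(6²-(18/5)²-(3/2)²)/(6·6·200000) = -6237/80000000 m
Superposition: y = Σ y_i = -217323/320000000 m ≈ -0.000679 m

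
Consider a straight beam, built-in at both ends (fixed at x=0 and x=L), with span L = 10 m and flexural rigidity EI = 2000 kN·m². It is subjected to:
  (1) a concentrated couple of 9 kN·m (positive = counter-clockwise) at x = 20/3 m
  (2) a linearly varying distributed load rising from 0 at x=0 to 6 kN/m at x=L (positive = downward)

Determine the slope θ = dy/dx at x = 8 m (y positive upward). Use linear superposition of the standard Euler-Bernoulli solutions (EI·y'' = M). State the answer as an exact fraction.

Load 1 — applied couple M₀=9 kN·m at a=20/3 m (b=L-a=10/3):
  θ_1 = (R_Ax²/2 - M_Ax - M₀(x-a))/EI  [x>a] with R_A=6/5, M_A=3 = ((6/5)·8²/2 - 3·8 - 9·(8-(20/3)))/2000 = 3/2500 rad
Load 2 — triangular load w₀=6 kN/m (0→w₀ over full span):
  θ_2 = -w₀(2x(L-x)(L-2x)(x+2L)+x²(L-x)²)/(120LEI) = -6·(2·8·(10-8)·(10-2·8)·(8+2·10)+8²·(10-8)²)/(120·10·2000) = 8/625 rad
Superposition: θ = Σ θ_i = 7/500 rad ≈ 0.014000 rad

θ(8) = 7/500 rad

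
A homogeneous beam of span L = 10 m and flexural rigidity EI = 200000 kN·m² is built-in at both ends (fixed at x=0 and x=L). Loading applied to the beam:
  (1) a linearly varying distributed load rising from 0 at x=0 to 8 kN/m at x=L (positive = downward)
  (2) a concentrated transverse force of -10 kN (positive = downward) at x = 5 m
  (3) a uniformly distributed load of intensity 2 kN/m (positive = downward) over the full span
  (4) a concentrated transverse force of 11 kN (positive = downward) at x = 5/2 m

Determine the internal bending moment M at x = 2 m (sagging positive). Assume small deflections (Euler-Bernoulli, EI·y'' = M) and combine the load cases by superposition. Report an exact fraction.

M(2) = 191/160 kN·m

Load 1 — triangular load w₀=8 kN/m (0→w₀ over full span):
  M_1 = 3w₀Lx/20 - w₀L²/30 - w₀x³/(6L) = 3·8·10·2/20 - 8·10²/30 - 8·2³/(6·10) = -56/15 kN·m
Load 2 — point force P=-10 kN at a=5 m (b=L-a=5):
  M_2 = Pb²(3a+b)x/L³ - Pab²/L²  [x≤a] = (-10)·5²·(3·5+5)·2/10³ - (-10)·5·5²/10² = 5/2 kN·m
Load 3 — uniform load w=2 kN/m over full span:
  M_3 = wLx/2 - wL²/12 - wx²/2 = 2·10·2/2 - 2·10²/12 - 2·2²/2 = -2/3 kN·m
Load 4 — point force P=11 kN at a=5/2 m (b=L-a=15/2):
  M_4 = Pb²(3a+b)x/L³ - Pab²/L²  [x≤a] = 11·(15/2)²·(3·(5/2)+(15/2))·2/10³ - 11·(5/2)·(15/2)²/10² = 99/32 kN·m
Superposition: M = Σ M_i = 191/160 kN·m ≈ 1.193750 kN·m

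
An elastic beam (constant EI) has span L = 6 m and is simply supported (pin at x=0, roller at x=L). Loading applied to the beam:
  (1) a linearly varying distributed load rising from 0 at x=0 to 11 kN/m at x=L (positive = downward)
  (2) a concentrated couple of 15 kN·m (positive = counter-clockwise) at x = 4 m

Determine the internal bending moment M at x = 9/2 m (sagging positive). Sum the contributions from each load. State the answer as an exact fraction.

M(9/2) = 573/32 kN·m

Load 1 — triangular load w₀=11 kN/m (0→w₀ over full span):
  M_1 = w₀Lx/6 - w₀x³/(6L) = 11·6·(9/2)/6 - 11·(9/2)³/(6·6) = 693/32 kN·m
Load 2 — applied couple M₀=15 kN·m at a=4 m (b=L-a=2):
  M_2 = M₀x/L - M₀  [x>a] = 15·(9/2)/6 - 15 = -15/4 kN·m
Superposition: M = Σ M_i = 573/32 kN·m ≈ 17.906250 kN·m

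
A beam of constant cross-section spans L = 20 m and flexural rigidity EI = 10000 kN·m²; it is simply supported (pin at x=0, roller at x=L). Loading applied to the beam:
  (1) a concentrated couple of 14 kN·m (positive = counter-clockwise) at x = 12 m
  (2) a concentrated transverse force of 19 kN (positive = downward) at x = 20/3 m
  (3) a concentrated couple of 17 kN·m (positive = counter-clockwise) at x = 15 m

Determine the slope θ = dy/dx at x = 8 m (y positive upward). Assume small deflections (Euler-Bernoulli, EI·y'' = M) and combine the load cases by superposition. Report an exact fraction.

θ(8) = -65707/6480000 rad

Load 1 — applied couple M₀=14 kN·m at a=12 m (b=L-a=8):
  θ_1 = (M₀x²/(2L)+C₁)/EI  [x≤a] with C₁=M₀(3b²-L²)/(6L)=-364/15 = (14·8²/(2·20)+(-364/15))/10000 = -7/37500 rad
Load 2 — point force P=19 kN at a=20/3 m (b=L-a=40/3):
  θ_2 = -Pa(2L²-6Lx+3x²+a²)/(6LEI)  [x>a] = -19·(20/3)·(2·20²-6·20·8+3·8²+(20/3)²)/(6·20·10000) = -817/101250 rad
Load 3 — applied couple M₀=17 kN·m at a=15 m (b=L-a=5):
  θ_3 = (M₀x²/(2L)+C₁)/EI  [x≤a] with C₁=M₀(3b²-L²)/(6L)=-1105/24 = (17·8²/(2·20)+(-1105/24))/10000 = -2261/1200000 rad
Superposition: θ = Σ θ_i = -65707/6480000 rad ≈ -0.010140 rad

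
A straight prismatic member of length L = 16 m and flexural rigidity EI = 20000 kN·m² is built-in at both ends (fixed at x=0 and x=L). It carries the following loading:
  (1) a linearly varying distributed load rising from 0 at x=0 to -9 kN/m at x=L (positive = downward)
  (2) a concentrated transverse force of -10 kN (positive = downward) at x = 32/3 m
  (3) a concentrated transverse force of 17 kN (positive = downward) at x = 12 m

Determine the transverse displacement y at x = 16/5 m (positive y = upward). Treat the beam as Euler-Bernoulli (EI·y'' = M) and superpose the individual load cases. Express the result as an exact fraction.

y(16/5) = 10780483/791015625 m

Load 1 — triangular load w₀=-9 kN/m (0→w₀ over full span):
  y_1 = -w₀x²(L-x)²(x+2L)/(120LEI) = -(-9)·(16/5)²·(16-(16/5))²·((16/5)+2·16)/(120·16·20000) = 135168/9765625 m
Load 2 — point force P=-10 kN at a=32/3 m (b=L-a=16/3):
  y_2 = -Pb²x²(3aL-(3a+b)x)/(6L³EI)  [x≤a] = -(-10)·(16/3)²·(16/5)²·(3·(32/3)·16-(3·(32/3)+(16/3))·(16/5))/(6·16³·20000) = 2944/1265625 m
Load 3 — point force P=17 kN at a=12 m (b=L-a=4):
  y_3 = -Pb²x²(3aL-(3a+b)x)/(6L³EI)  [x≤a] = -17·4²·(16/5)²·(3·12·16-(3·12+4)·(16/5))/(6·16³·20000) = -119/46875 m
Superposition: y = Σ y_i = 10780483/791015625 m ≈ 0.013629 m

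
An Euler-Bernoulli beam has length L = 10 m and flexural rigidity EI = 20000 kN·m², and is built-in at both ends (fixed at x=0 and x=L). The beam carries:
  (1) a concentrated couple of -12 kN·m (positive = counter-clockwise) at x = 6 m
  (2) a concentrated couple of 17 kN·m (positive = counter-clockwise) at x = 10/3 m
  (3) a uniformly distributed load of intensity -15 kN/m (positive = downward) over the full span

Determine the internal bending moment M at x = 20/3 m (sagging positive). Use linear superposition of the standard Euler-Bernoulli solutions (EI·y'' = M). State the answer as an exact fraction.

M(20/3) = -8828/225 kN·m

Load 1 — applied couple M₀=-12 kN·m at a=6 m (b=L-a=4):
  M_1 = R_Ax - M_A - M₀  [x>a] with R_A=-216/125, M_A=-96/25 = (-216/125)·(20/3) - (-96/25) - (-12) = 108/25 kN·m
Load 2 — applied couple M₀=17 kN·m at a=10/3 m (b=L-a=20/3):
  M_2 = R_Ax - M_A - M₀  [x>a] with R_A=34/15, M_A=0 = (34/15)·(20/3) - 0 - 17 = -17/9 kN·m
Load 3 — uniform load w=-15 kN/m over full span:
  M_3 = wLx/2 - wL²/12 - wx²/2 = (-15)·10·(20/3)/2 - (-15)·10²/12 - (-15)·(20/3)²/2 = -125/3 kN·m
Superposition: M = Σ M_i = -8828/225 kN·m ≈ -39.235556 kN·m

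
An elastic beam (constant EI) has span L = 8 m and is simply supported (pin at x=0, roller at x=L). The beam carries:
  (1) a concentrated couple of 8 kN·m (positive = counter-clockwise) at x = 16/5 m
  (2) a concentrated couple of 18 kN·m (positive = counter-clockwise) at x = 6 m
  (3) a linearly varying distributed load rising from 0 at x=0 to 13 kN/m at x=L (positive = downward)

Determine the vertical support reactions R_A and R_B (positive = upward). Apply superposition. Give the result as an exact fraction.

R_A = 247/12 kN, R_B = 377/12 kN

Load 1 — applied couple M₀=8 kN·m at a=16/5 m (b=L-a=24/5):
  R_A = M₀/L = 8/8 = 1 kN
  R_B = -M₀/L = -8/8 = -1 kN
Load 2 — applied couple M₀=18 kN·m at a=6 m (b=L-a=2):
  R_A = M₀/L = 18/8 = 9/4 kN
  R_B = -M₀/L = -18/8 = -9/4 kN
Load 3 — triangular load w₀=13 kN/m (0→w₀ over full span):
  R_A = w₀L/6 = 13·8/6 = 52/3 kN
  R_B = w₀L/3 = 13·8/3 = 104/3 kN
Superposition: R_A = 247/12 kN, R_B = 377/12 kN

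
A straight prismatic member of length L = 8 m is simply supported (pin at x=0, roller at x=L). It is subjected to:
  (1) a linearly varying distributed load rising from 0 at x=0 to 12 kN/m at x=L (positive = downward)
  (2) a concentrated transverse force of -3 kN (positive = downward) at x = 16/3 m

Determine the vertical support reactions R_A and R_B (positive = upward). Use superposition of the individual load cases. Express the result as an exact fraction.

R_A = 15 kN, R_B = 30 kN

Load 1 — triangular load w₀=12 kN/m (0→w₀ over full span):
  R_A = w₀L/6 = 12·8/6 = 16 kN
  R_B = w₀L/3 = 12·8/3 = 32 kN
Load 2 — point force P=-3 kN at a=16/3 m (b=L-a=8/3):
  R_A = Pb/L = (-3)·(8/3)/8 = -1 kN
  R_B = Pa/L = (-3)·(16/3)/8 = -2 kN
Superposition: R_A = 15 kN, R_B = 30 kN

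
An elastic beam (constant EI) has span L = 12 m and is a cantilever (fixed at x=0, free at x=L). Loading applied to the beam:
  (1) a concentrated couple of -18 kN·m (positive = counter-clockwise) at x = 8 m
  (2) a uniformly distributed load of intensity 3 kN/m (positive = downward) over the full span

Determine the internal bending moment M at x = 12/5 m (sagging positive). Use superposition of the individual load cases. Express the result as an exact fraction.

M(12/5) = -3906/25 kN·m

Load 1 — applied couple M₀=-18 kN·m at a=8 m (b=L-a=4):
  M_1 = M₀  [x≤a] = (-18) = -18 kN·m
Load 2 — uniform load w=3 kN/m over full span:
  M_2 = -w(L-x)²/2 = -3·(12-(12/5))²/2 = -3456/25 kN·m
Superposition: M = Σ M_i = -3906/25 kN·m ≈ -156.240000 kN·m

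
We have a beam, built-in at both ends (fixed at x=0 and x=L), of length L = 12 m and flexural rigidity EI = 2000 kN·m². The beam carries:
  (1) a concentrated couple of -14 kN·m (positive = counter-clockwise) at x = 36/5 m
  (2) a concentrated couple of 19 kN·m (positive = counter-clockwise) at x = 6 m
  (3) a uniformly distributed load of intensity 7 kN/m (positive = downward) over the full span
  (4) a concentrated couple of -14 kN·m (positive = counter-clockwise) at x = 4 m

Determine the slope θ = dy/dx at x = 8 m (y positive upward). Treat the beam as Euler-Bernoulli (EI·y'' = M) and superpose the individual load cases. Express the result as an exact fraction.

Load 1 — applied couple M₀=-14 kN·m at a=36/5 m (b=L-a=24/5):
  θ_1 = (R_Ax²/2 - M_Ax - M₀(x-a))/EI  [x>a] with R_A=-42/25, M_A=-112/25 = ((-42/25)·8²/2 - (-112/25)·8 - (-14)·(8-(36/5)))/2000 = -21/6250 rad
Load 2 — applied couple M₀=19 kN·m at a=6 m (b=L-a=6):
  θ_2 = (R_Ax²/2 - M_Ax - M₀(x-a))/EI  [x>a] with R_A=19/8, M_A=19/4 = ((19/8)·8²/2 - (19/4)·8 - 19·(8-6))/2000 = 0 rad
Load 3 — uniform load w=7 kN/m over full span:
  θ_3 = -wx(L-x)(L-2x)/(12EI) = -7·8·(12-8)·(12-2·8)/(12·2000) = 14/375 rad
Load 4 — applied couple M₀=-14 kN·m at a=4 m (b=L-a=8):
  θ_4 = (R_Ax²/2 - M_Ax - M₀(x-a))/EI  [x>a] with R_A=-14/9, M_A=0 = ((-14/9)·8²/2 - 0·8 - (-14)·(8-4))/2000 = 7/2250 rad
Superposition: θ = Σ θ_i = 1043/28125 rad ≈ 0.037084 rad

θ(8) = 1043/28125 rad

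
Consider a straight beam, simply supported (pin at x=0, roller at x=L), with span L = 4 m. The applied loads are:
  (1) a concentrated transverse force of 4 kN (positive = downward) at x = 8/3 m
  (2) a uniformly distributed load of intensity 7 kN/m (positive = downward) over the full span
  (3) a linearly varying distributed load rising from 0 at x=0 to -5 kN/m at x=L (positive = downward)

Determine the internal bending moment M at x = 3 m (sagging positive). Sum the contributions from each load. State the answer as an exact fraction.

Load 1 — point force P=4 kN at a=8/3 m (b=L-a=4/3):
  M_1 = Pa(L-x)/L  [x>a] = 4·(8/3)·(4-3)/4 = 8/3 kN·m
Load 2 — uniform load w=7 kN/m over full span:
  M_2 = wx(L-x)/2 = 7·3·(4-3)/2 = 21/2 kN·m
Load 3 — triangular load w₀=-5 kN/m (0→w₀ over full span):
  M_3 = w₀Lx/6 - w₀x³/(6L) = (-5)·4·3/6 - (-5)·3³/(6·4) = -35/8 kN·m
Superposition: M = Σ M_i = 211/24 kN·m ≈ 8.791667 kN·m

M(3) = 211/24 kN·m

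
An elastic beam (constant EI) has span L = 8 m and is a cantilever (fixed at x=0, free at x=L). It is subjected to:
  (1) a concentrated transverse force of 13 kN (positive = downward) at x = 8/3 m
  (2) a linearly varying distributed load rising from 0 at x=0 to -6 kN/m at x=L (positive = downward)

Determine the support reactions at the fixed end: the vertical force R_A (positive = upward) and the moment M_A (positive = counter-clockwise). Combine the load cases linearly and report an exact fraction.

Load 1 — point force P=13 kN at a=8/3 m (b=L-a=16/3):
  R_A = P = 13 kN
  M_A = Pa = 13·(8/3) = 104/3 kN·m
Load 2 — triangular load w₀=-6 kN/m (0→w₀ over full span):
  R_A = w₀L/2 = (-6)·8/2 = -24 kN
  M_A = w₀L²/3 = (-6)·8²/3 = -128 kN·m
Superposition: R_A = -11 kN, M_A = -280/3 kN·m

R_A = -11 kN, M_A = -280/3 kN·m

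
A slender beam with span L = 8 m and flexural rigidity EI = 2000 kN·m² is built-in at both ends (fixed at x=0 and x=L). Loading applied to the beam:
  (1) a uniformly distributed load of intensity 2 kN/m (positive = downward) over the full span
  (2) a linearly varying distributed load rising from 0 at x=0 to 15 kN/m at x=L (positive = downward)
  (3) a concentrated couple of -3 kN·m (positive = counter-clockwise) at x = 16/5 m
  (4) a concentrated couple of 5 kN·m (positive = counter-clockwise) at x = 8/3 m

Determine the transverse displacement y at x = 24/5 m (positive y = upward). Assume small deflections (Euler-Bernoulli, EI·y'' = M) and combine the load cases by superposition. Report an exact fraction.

Load 1 — uniform load w=2 kN/m over full span:
  y_1 = -wx²(L-x)²/(24EI) = -2·(24/5)²·(8-(24/5))²/(24·2000) = -768/78125 m
Load 2 — triangular load w₀=15 kN/m (0→w₀ over full span):
  y_2 = -w₀x²(L-x)²(x+2L)/(120LEI) = -15·(24/5)²·(8-(24/5))²·((24/5)+2·8)/(120·8·2000) = -14976/390625 m
Load 3 — applied couple M₀=-3 kN·m at a=16/5 m (b=L-a=24/5):
  y_3 = (R_Ax³/6 - M_Ax²/2 - M₀(x-a)²/2)/EI  [x>a] with R_A=-27/50, M_A=-9/25 = ((-27/50)·(24/5)³/6 - (-9/25)·(24/5)²/2 - (-3)·((24/5)-(16/5))²/2)/2000 = -384/390625 m
Load 4 — applied couple M₀=5 kN·m at a=8/3 m (b=L-a=16/3):
  y_4 = (R_Ax³/6 - M_Ax²/2 - M₀(x-a)²/2)/EI  [x>a] with R_A=5/6, M_A=0 = ((5/6)·(24/5)³/6 - 0·(24/5)²/2 - 5·((24/5)-(8/3))²/2)/2000 = 56/28125 m
Superposition: y = Σ y_i = -6632/140625 m ≈ -0.047161 m

y(24/5) = -6632/140625 m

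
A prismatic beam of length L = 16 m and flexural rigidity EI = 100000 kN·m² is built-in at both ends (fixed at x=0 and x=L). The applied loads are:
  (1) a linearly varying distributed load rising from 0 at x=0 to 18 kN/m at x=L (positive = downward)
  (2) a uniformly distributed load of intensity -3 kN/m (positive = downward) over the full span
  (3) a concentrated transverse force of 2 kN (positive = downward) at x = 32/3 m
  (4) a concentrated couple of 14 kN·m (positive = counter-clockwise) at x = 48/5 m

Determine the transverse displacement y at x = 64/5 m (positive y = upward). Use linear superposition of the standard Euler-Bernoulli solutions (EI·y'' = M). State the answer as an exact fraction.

y(64/5) = -20146744/3955078125 m

Load 1 — triangular load w₀=18 kN/m (0→w₀ over full span):
  y_1 = -w₀x²(L-x)²(x+2L)/(120LEI) = -18·(64/5)²·(16-(64/5))²·((64/5)+2·16)/(120·16·100000) = -344064/48828125 m
Load 2 — uniform load w=-3 kN/m over full span:
  y_2 = -wx²(L-x)²/(24EI) = -(-3)·(64/5)²·(16-(64/5))²/(24·100000) = 4096/1953125 m
Load 3 — point force P=2 kN at a=32/3 m (b=L-a=16/3):
  y_3 = -Pa²(L-x)²(3bL-(3b+a)(L-x))/(6L³EI)  [x>a] = -2·(32/3)²·(16-(64/5))²·(3·(16/3)·16-(3·(16/3)+(32/3))·(16-(64/5)))/(6·16³·100000) = -1024/6328125 m
Load 4 — applied couple M₀=14 kN·m at a=48/5 m (b=L-a=32/5):
  y_4 = (R_Ax³/6 - M_Ax²/2 - M₀(x-a)²/2)/EI  [x>a] with R_A=63/50, M_A=112/25 = ((63/50)·(64/5)³/6 - (112/25)·(64/5)²/2 - 14·((64/5)-(48/5))²/2)/100000 = 168/9765625 m
Superposition: y = Σ y_i = -20146744/3955078125 m ≈ -0.005094 m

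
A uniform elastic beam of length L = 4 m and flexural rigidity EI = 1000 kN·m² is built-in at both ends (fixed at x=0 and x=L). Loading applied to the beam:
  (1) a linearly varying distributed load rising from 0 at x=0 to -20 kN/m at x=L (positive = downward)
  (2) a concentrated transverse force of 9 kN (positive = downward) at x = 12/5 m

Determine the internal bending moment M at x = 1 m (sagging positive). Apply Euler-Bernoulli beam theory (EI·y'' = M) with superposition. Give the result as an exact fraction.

Load 1 — triangular load w₀=-20 kN/m (0→w₀ over full span):
  M_1 = 3w₀Lx/20 - w₀L²/30 - w₀x³/(6L) = 3·(-20)·4·1/20 - (-20)·4²/30 - (-20)·1³/(6·4) = -1/2 kN·m
Load 2 — point force P=9 kN at a=12/5 m (b=L-a=8/5):
  M_2 = Pb²(3a+b)x/L³ - Pab²/L²  [x≤a] = 9·(8/5)²·(3·(12/5)+(8/5))·1/4³ - 9·(12/5)·(8/5)²/4² = -36/125 kN·m
Superposition: M = Σ M_i = -197/250 kN·m ≈ -0.788000 kN·m

M(1) = -197/250 kN·m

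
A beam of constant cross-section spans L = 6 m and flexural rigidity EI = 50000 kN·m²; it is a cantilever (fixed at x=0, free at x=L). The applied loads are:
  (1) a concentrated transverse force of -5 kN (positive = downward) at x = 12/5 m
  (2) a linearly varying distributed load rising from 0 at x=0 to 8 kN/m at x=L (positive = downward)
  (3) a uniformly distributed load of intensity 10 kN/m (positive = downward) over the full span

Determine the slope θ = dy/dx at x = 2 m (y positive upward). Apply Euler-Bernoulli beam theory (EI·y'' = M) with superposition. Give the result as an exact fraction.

θ(2) = -1729/225000 rad

Load 1 — point force P=-5 kN at a=12/5 m (b=L-a=18/5):
  θ_1 = -Px(2a-x)/(2EI)  [x≤a] = -(-5)·2·(2·(12/5)-2)/(2·50000) = 7/25000 rad
Load 2 — triangular load w₀=8 kN/m (0→w₀ over full span):
  θ_2 = (w₀Lx²/4-w₀L²x/3-w₀x⁴/(24L))/EI = (8·6·2²/4-8·6²·2/3-8·2⁴/(24·6))/50000 = -163/56250 rad
Load 3 — uniform load w=10 kN/m over full span:
  θ_3 = -wx(x²-3Lx+3L²)/(6EI) = -10·2·(2²-3·6·2+3·6²)/(6·50000) = -19/3750 rad
Superposition: θ = Σ θ_i = -1729/225000 rad ≈ -0.007684 rad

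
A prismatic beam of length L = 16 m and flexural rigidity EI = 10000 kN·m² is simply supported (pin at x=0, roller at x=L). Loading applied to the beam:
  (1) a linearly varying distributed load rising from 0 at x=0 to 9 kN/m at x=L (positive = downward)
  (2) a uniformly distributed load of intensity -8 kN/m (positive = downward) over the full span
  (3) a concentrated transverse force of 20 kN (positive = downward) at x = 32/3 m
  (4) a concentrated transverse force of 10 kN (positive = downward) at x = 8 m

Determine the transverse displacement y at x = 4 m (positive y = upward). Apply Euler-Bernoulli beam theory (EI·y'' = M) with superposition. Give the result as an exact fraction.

Load 1 — triangular load w₀=9 kN/m (0→w₀ over full span):
  y_1 = -w₀x(7L⁴-10L²x²+3x⁴)/(360LEI) = -9·4·(7·16⁴-10·16²·4²+3·4⁴)/(360·16·10000) = -327/1250 m
Load 2 — uniform load w=-8 kN/m over full span:
  y_2 = -wx(L³-2Lx²+x³)/(24EI) = -(-8)·4·(16³-2·16·4²+4³)/(24·10000) = 304/625 m
Load 3 — point force P=20 kN at a=32/3 m (b=L-a=16/3):
  y_3 = -Pbx(L²-b²-x²)/(6LEI)  [x≤a] = -20·(16/3)·4·(16²-(16/3)²-4²)/(6·16·10000) = -952/10125 m
Load 4 — point force P=10 kN at a=8 m (b=L-a=8):
  y_4 = -Pbx(L²-b²-x²)/(6LEI)  [x≤a] = -10·8·4·(16²-8²-4²)/(6·16·10000) = -22/375 m
Superposition: y = Σ y_i = 7301/101250 m ≈ 0.072109 m

y(4) = 7301/101250 m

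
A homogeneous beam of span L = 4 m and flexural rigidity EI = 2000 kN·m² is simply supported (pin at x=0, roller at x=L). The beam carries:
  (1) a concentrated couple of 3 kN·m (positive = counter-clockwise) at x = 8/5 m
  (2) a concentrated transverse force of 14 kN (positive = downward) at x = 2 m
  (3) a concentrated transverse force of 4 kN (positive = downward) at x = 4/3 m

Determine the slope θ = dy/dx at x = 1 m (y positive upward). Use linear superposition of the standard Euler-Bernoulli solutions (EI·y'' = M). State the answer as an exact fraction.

θ(1) = -203833/32400000 rad

Load 1 — applied couple M₀=3 kN·m at a=8/5 m (b=L-a=12/5):
  θ_1 = (M₀x²/(2L)+C₁)/EI  [x≤a] with C₁=M₀(3b²-L²)/(6L)=4/25 = (3·1²/(2·4)+(4/25))/2000 = 107/400000 rad
Load 2 — point force P=14 kN at a=2 m (b=L-a=2):
  θ_2 = -Pb(L²-b²-3x²)/(6LEI)  [x≤a] = -14·2·(4²-2²-3·1²)/(6·4·2000) = -21/4000 rad
Load 3 — point force P=4 kN at a=4/3 m (b=L-a=8/3):
  θ_3 = -Pb(L²-b²-3x²)/(6LEI)  [x≤a] = -4·(8/3)·(4²-(8/3)²-3·1²)/(6·4·2000) = -53/40500 rad
Superposition: θ = Σ θ_i = -203833/32400000 rad ≈ -0.006291 rad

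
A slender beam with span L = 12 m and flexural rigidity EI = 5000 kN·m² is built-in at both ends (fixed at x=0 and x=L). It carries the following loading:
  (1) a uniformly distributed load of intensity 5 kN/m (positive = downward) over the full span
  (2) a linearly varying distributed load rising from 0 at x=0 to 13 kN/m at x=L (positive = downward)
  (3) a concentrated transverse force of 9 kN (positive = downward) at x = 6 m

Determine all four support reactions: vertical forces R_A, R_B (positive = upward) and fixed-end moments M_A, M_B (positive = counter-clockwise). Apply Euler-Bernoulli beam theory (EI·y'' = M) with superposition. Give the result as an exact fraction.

Load 1 — uniform load w=5 kN/m over full span:
  R_A = wL/2 = 5·12/2 = 30 kN
  M_A = wL²/12 = 5·12²/12 = 60 kN·m
  R_B = wL/2 = 5·12/2 = 30 kN
  M_B = -wL²/12 = -5·12²/12 = -60 kN·m
Load 2 — triangular load w₀=13 kN/m (0→w₀ over full span):
  R_A = 3w₀L/20 = 3·13·12/20 = 117/5 kN
  M_A = w₀L²/30 = 13·12²/30 = 312/5 kN·m
  R_B = 7w₀L/20 = 7·13·12/20 = 273/5 kN
  M_B = -w₀L²/20 = -13·12²/20 = -468/5 kN·m
Load 3 — point force P=9 kN at a=6 m (b=L-a=6):
  R_A = Pb²(3a+b)/L³ = 9·6²·(3·6+6)/12³ = 9/2 kN
  M_A = Pab²/L² = 9·6·6²/12² = 27/2 kN·m
  R_B = Pa²(a+3b)/L³ = 9·6²·(6+3·6)/12³ = 9/2 kN
  M_B = -Pa²b/L² = -9·6²·6/12² = -27/2 kN·m
Superposition: R_A = 579/10 kN, M_A = 1359/10 kN·m, R_B = 891/10 kN, M_B = -1671/10 kN·m

R_A = 579/10 kN, M_A = 1359/10 kN·m, R_B = 891/10 kN, M_B = -1671/10 kN·m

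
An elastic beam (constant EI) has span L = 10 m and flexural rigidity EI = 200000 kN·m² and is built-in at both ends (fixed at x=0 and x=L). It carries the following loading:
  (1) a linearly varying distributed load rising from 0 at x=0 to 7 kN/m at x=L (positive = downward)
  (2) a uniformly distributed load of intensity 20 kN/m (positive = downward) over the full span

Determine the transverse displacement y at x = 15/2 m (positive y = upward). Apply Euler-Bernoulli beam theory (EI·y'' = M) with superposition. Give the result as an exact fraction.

y(15/2) = -1431/819200 m

Load 1 — triangular load w₀=7 kN/m (0→w₀ over full span):
  y_1 = -w₀x²(L-x)²(x+2L)/(120LEI) = -7·(15/2)²·(10-(15/2))²·((15/2)+2·10)/(120·10·200000) = -231/819200 m
Load 2 — uniform load w=20 kN/m over full span:
  y_2 = -wx²(L-x)²/(24EI) = -20·(15/2)²·(10-(15/2))²/(24·200000) = -3/2048 m
Superposition: y = Σ y_i = -1431/819200 m ≈ -0.001747 m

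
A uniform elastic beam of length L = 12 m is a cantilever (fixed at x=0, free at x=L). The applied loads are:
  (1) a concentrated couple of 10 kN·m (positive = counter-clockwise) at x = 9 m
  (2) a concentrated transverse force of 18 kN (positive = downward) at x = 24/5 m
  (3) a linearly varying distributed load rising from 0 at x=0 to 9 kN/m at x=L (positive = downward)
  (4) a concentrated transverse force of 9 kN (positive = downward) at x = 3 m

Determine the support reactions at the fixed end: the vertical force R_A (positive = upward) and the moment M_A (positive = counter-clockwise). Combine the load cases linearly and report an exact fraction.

R_A = 81 kN, M_A = 2677/5 kN·m

Load 1 — applied couple M₀=10 kN·m at a=9 m (b=L-a=3):
  R_A = 0 kN
  M_A = -M₀ = -10 kN·m
Load 2 — point force P=18 kN at a=24/5 m (b=L-a=36/5):
  R_A = P = 18 kN
  M_A = Pa = 18·(24/5) = 432/5 kN·m
Load 3 — triangular load w₀=9 kN/m (0→w₀ over full span):
  R_A = w₀L/2 = 9·12/2 = 54 kN
  M_A = w₀L²/3 = 9·12²/3 = 432 kN·m
Load 4 — point force P=9 kN at a=3 m (b=L-a=9):
  R_A = P = 9 kN
  M_A = Pa = 9·3 = 27 kN·m
Superposition: R_A = 81 kN, M_A = 2677/5 kN·m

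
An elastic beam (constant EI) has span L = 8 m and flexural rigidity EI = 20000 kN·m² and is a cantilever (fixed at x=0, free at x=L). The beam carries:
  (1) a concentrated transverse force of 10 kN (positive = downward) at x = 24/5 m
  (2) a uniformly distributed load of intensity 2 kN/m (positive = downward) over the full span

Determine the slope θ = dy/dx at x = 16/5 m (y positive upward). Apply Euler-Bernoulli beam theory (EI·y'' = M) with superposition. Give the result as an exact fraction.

θ(16/5) = -2768/234375 rad

Load 1 — point force P=10 kN at a=24/5 m (b=L-a=16/5):
  θ_1 = -Px(2a-x)/(2EI)  [x≤a] = -10·(16/5)·(2·(24/5)-(16/5))/(2·20000) = -16/3125 rad
Load 2 — uniform load w=2 kN/m over full span:
  θ_2 = -wx(x²-3Lx+3L²)/(6EI) = -2·(16/5)·((16/5)²-3·8·(16/5)+3·8²)/(6·20000) = -1568/234375 rad
Superposition: θ = Σ θ_i = -2768/234375 rad ≈ -0.011810 rad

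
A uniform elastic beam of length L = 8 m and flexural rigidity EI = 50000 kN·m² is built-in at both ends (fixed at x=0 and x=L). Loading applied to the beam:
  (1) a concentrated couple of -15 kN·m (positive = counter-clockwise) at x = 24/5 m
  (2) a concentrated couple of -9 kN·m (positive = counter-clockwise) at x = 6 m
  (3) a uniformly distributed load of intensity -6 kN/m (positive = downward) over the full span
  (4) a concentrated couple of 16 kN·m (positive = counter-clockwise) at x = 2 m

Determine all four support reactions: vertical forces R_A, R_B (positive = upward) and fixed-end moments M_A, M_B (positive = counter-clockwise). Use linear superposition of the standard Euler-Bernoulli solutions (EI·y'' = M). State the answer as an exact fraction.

R_A = -8229/320 kN, M_A = -3409/80 kN·m, R_B = -7131/320 kN, M_B = 2951/80 kN·m

Load 1 — applied couple M₀=-15 kN·m at a=24/5 m (b=L-a=16/5):
  R_A = 6M₀ab/L³ = 6·(-15)·(24/5)·(16/5)/8³ = -27/10 kN
  M_A = M₀b(2a-b)/L² = (-15)·(16/5)·(2·(24/5)-(16/5))/8² = -24/5 kN·m
  R_B = -6M₀ab/L³ = -6·(-15)·(24/5)·(16/5)/8³ = 27/10 kN
  M_B = M₀a(2b-a)/L² = (-15)·(24/5)·(2·(16/5)-(24/5))/8² = -9/5 kN·m
Load 2 — applied couple M₀=-9 kN·m at a=6 m (b=L-a=2):
  R_A = 6M₀ab/L³ = 6·(-9)·6·2/8³ = -81/64 kN
  M_A = M₀b(2a-b)/L² = (-9)·2·(2·6-2)/8² = -45/16 kN·m
  R_B = -6M₀ab/L³ = -6·(-9)·6·2/8³ = 81/64 kN
  M_B = M₀a(2b-a)/L² = (-9)·6·(2·2-6)/8² = 27/16 kN·m
Load 3 — uniform load w=-6 kN/m over full span:
  R_A = wL/2 = (-6)·8/2 = -24 kN
  M_A = wL²/12 = (-6)·8²/12 = -32 kN·m
  R_B = wL/2 = (-6)·8/2 = -24 kN
  M_B = -wL²/12 = -(-6)·8²/12 = 32 kN·m
Load 4 — applied couple M₀=16 kN·m at a=2 m (b=L-a=6):
  R_A = 6M₀ab/L³ = 6·16·2·6/8³ = 9/4 kN
  M_A = M₀b(2a-b)/L² = 16·6·(2·2-6)/8² = -3 kN·m
  R_B = -6M₀ab/L³ = -6·16·2·6/8³ = -9/4 kN
  M_B = M₀a(2b-a)/L² = 16·2·(2·6-2)/8² = 5 kN·m
Superposition: R_A = -8229/320 kN, M_A = -3409/80 kN·m, R_B = -7131/320 kN, M_B = 2951/80 kN·m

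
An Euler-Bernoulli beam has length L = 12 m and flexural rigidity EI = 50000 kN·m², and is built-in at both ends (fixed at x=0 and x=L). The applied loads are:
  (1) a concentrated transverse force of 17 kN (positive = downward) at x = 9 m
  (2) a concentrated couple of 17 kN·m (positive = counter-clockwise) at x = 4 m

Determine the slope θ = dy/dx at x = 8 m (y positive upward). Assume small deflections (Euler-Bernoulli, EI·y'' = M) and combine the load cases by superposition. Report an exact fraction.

Load 1 — point force P=17 kN at a=9 m (b=L-a=3):
  θ_1 = -Pb²x(2aL-(3a+b)x)/(2L³EI)  [x≤a] = -17·3²·8·(2·9·12-(3·9+3)·8)/(2·12³·50000) = 17/100000 rad
Load 2 — applied couple M₀=17 kN·m at a=4 m (b=L-a=8):
  θ_2 = (R_Ax²/2 - M_Ax - M₀(x-a))/EI  [x>a] with R_A=17/9, M_A=0 = ((17/9)·8²/2 - 0·8 - 17·(8-4))/50000 = -17/112500 rad
Superposition: θ = Σ θ_i = 17/900000 rad ≈ 0.000019 rad

θ(8) = 17/900000 rad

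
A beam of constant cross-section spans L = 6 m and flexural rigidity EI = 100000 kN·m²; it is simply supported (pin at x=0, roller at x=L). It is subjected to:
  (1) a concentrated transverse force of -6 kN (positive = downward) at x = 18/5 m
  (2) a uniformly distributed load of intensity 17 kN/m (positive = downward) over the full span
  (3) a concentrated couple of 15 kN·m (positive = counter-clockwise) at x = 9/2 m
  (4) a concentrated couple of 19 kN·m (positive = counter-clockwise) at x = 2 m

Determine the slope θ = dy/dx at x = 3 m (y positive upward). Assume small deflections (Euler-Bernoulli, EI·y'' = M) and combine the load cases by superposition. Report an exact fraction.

Load 1 — point force P=-6 kN at a=18/5 m (b=L-a=12/5):
  θ_1 = -Pb(L²-b²-3x²)/(6LEI)  [x≤a] = -(-6)·(12/5)·(6²-(12/5)²-3·3²)/(6·6·100000) = 81/6250000 rad
Load 2 — uniform load w=17 kN/m over full span:
  θ_2 = -w(L³-6Lx²+4x³)/(24EI) = -17·(6³-6·6·3²+4·3³)/(24·100000) = 0 rad
Load 3 — applied couple M₀=15 kN·m at a=9/2 m (b=L-a=3/2):
  θ_3 = (M₀x²/(2L)+C₁)/EI  [x≤a] with C₁=M₀(3b²-L²)/(6L)=-195/16 = (15·3²/(2·6)+(-195/16))/100000 = -3/320000 rad
Load 4 — applied couple M₀=19 kN·m at a=2 m (b=L-a=4):
  θ_4 = (M₀x²/(2L)-M₀(x-a)+C₁)/EI  [x>a] with C₁=M₀(3b²-L²)/(6L)=19/3 = (19·3²/(2·6)-19·(3-2)+(19/3))/100000 = 19/1200000 rad
Superposition: θ = Σ θ_i = 11651/600000000 rad ≈ 0.000019 rad

θ(3) = 11651/600000000 rad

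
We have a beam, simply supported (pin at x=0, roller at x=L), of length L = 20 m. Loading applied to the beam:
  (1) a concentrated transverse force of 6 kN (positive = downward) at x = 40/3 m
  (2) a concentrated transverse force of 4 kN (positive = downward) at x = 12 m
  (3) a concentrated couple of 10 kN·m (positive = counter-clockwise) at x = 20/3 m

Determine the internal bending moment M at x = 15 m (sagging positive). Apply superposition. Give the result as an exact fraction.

M(15) = 59/2 kN·m

Load 1 — point force P=6 kN at a=40/3 m (b=L-a=20/3):
  M_1 = Pa(L-x)/L  [x>a] = 6·(40/3)·(20-15)/20 = 20 kN·m
Load 2 — point force P=4 kN at a=12 m (b=L-a=8):
  M_2 = Pa(L-x)/L  [x>a] = 4·12·(20-15)/20 = 12 kN·m
Load 3 — applied couple M₀=10 kN·m at a=20/3 m (b=L-a=40/3):
  M_3 = M₀x/L - M₀  [x>a] = 10·15/20 - 10 = -5/2 kN·m
Superposition: M = Σ M_i = 59/2 kN·m ≈ 29.500000 kN·m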